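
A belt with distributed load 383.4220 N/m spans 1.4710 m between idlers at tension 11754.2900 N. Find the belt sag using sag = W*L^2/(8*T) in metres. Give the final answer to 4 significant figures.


sag = 383.4220 * 1.4710^2 / (8 * 11754.2900)
sag = 0.008823 m


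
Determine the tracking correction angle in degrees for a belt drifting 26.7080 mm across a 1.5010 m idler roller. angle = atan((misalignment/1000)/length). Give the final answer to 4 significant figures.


misalign_m = 26.7080 / 1000 = 0.026708 m
angle = atan(0.026708 / 1.5010)
angle = 1.019 deg


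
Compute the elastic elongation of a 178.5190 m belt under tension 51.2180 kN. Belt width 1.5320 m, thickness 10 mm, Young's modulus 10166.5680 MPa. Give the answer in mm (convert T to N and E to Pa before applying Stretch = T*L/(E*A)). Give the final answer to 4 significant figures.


A = 1.5320 * 0.01 = 0.01532 m^2
Stretch = 51.2180*1000 * 178.5190 / (10166.5680e6 * 0.01532) * 1000
Stretch = 58.70 mm


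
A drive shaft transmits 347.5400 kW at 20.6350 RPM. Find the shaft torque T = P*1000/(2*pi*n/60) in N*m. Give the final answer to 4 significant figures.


omega = 2*pi*20.6350/60 = 2.16089 rad/s
T = 347.5400*1000 / 2.16089
T = 160800 N*m


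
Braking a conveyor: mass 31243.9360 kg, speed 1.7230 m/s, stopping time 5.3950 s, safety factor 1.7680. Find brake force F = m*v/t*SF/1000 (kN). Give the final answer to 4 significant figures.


F = 31243.9360 * 1.7230 / 5.3950 * 1.7680 / 1000
F = 17.64 kN


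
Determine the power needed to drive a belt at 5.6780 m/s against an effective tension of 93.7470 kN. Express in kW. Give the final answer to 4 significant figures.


P = Te * v = 93.7470 * 5.6780
P = 532.3 kW


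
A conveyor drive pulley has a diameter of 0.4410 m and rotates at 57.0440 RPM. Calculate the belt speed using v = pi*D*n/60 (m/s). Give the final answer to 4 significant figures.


v = pi * 0.4410 * 57.0440 / 60
v = 1.317 m/s


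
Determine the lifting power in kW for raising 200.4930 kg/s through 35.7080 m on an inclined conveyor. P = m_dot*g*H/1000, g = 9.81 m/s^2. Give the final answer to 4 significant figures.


P = 200.4930 * 9.81 * 35.7080 / 1000
P = 70.23 kW


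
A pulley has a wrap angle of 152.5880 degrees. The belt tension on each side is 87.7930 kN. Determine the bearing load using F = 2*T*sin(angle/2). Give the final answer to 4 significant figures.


F = 2 * 87.7930 * sin(152.5880/2 deg)
F = 170.6 kN


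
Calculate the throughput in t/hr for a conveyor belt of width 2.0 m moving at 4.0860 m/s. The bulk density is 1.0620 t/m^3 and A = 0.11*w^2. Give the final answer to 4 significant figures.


A = 0.11 * 2.0^2 = 0.44 m^2
C = 0.44 * 4.0860 * 1.0620 * 3600
C = 6874 t/hr


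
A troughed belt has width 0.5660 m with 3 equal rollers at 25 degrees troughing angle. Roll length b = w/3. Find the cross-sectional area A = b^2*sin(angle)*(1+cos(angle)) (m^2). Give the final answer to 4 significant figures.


b = 0.5660/3 = 0.188667 m
A = 0.188667^2 * sin(25 deg) * (1 + cos(25 deg))
A = 0.02868 m^2


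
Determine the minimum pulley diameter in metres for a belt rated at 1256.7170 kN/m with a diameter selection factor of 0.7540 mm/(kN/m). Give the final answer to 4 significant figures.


D = 1256.7170 * 0.7540 / 1000
D = 0.9476 m


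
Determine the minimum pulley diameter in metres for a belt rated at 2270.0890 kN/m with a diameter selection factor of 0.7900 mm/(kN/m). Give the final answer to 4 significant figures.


D = 2270.0890 * 0.7900 / 1000
D = 1.793 m


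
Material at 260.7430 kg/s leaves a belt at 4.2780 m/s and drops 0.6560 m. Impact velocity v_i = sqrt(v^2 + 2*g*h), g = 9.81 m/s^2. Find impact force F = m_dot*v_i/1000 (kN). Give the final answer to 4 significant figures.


v_i = sqrt(4.2780^2 + 2*9.81*0.6560) = 5.58319 m/s
F = 260.7430 * 5.58319 / 1000
F = 1.456 kN


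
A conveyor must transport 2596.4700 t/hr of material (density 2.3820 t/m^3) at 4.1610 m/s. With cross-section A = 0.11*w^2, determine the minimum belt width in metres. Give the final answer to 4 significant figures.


A_req = 2596.4700 / (4.1610 * 2.3820 * 3600) = 0.0727682 m^2
w = sqrt(0.0727682 / 0.11)
w = 0.8133 m


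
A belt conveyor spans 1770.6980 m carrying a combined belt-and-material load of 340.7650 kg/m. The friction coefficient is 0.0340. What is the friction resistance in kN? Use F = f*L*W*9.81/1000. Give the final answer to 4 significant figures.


F = 0.0340 * 1770.6980 * 340.7650 * 9.81 / 1000
F = 201.3 kN


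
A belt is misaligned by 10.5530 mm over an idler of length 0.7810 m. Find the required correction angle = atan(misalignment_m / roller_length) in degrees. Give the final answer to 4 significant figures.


misalign_m = 10.5530 / 1000 = 0.010553 m
angle = atan(0.010553 / 0.7810)
angle = 0.7741 deg


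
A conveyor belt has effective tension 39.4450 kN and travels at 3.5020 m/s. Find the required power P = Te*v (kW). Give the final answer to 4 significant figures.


P = Te * v = 39.4450 * 3.5020
P = 138.1 kW


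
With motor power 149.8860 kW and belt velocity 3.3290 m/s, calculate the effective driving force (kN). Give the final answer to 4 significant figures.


Te = P / v = 149.8860 / 3.3290
Te = 45.02 kN


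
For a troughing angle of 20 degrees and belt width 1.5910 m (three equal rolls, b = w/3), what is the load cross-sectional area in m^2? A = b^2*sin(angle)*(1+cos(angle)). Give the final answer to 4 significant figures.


b = 1.5910/3 = 0.530333 m
A = 0.530333^2 * sin(20 deg) * (1 + cos(20 deg))
A = 0.1866 m^2


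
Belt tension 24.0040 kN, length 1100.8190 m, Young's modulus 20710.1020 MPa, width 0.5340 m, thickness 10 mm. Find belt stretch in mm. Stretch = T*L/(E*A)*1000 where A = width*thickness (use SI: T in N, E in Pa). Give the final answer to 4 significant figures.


A = 0.5340 * 0.01 = 0.00534 m^2
Stretch = 24.0040*1000 * 1100.8190 / (20710.1020e6 * 0.00534) * 1000
Stretch = 238.9 mm


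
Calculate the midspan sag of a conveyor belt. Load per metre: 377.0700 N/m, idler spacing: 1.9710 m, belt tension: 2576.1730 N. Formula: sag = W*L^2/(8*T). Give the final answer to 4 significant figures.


sag = 377.0700 * 1.9710^2 / (8 * 2576.1730)
sag = 0.07108 m


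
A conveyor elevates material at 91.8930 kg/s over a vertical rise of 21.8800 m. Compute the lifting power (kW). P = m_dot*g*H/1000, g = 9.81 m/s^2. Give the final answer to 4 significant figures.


P = 91.8930 * 9.81 * 21.8800 / 1000
P = 19.72 kW


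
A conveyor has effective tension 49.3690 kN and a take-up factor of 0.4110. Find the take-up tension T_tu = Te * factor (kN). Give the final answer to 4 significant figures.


T_tu = 49.3690 * 0.4110
T_tu = 20.29 kN


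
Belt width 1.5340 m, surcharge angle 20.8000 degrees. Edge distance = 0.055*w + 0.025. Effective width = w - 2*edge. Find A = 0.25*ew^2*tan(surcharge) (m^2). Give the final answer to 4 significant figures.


edge = 0.055*1.5340 + 0.025 = 0.10937 m
ew = 1.5340 - 2*0.10937 = 1.31526 m
A = 0.25 * 1.31526^2 * tan(20.8000 deg)
A = 0.1643 m^2


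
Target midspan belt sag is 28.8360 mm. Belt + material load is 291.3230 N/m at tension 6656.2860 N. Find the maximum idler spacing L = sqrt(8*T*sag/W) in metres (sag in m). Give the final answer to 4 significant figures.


sag = 28.8360/1000 = 0.028836 m
L = sqrt(8 * 6656.2860 * 0.028836 / 291.3230)
L = 2.296 m


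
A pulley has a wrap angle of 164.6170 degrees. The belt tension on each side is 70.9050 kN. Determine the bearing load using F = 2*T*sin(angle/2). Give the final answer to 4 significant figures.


F = 2 * 70.9050 * sin(164.6170/2 deg)
F = 140.5 kN


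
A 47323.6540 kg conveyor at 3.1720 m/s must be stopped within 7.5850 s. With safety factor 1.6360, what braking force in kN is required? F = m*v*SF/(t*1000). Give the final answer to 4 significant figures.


F = 47323.6540 * 3.1720 / 7.5850 * 1.6360 / 1000
F = 32.38 kN


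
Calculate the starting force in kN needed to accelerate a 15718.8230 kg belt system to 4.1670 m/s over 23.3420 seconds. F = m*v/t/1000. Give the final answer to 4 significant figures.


F = 15718.8230 * 4.1670 / 23.3420 / 1000
F = 2.806 kN


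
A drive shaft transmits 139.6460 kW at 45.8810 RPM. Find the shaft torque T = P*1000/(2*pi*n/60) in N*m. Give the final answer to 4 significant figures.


omega = 2*pi*45.8810/60 = 4.80465 rad/s
T = 139.6460*1000 / 4.80465
T = 29060 N*m


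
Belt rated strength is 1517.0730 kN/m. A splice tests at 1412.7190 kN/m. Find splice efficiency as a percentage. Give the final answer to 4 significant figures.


Eff = 1412.7190 / 1517.0730 * 100
Eff = 93.12 %


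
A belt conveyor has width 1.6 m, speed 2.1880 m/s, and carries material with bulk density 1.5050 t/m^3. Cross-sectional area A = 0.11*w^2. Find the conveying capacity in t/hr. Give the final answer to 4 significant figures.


A = 0.11 * 1.6^2 = 0.2816 m^2
C = 0.2816 * 2.1880 * 1.5050 * 3600
C = 3338 t/hr


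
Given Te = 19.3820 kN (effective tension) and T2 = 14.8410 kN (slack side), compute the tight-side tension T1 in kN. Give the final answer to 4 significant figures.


T1 = Te + T2 = 19.3820 + 14.8410
T1 = 34.22 kN


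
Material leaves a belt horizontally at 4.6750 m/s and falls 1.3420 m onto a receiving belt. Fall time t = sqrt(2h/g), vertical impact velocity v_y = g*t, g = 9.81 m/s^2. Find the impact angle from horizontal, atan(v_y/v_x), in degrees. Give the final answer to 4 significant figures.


t = sqrt(2*1.3420/9.81) = 0.523066 s
v_y = 9.81 * 0.523066 = 5.13128 m/s
angle = atan(5.13128 / 4.6750) = 47.66 deg


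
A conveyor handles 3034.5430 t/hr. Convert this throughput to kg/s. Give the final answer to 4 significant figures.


m_dot = 3034.5430 * 1000 / 3600
m_dot = 842.9 kg/s


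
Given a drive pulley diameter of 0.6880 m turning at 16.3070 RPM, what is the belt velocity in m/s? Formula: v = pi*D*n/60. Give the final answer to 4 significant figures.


v = pi * 0.6880 * 16.3070 / 60
v = 0.5874 m/s


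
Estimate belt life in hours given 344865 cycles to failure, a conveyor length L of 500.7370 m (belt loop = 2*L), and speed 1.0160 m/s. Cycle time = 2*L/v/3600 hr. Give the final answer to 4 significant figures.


cycle_time = 2 * 500.7370 / 1.0160 / 3600 = 0.273806 hr
life = 344865 * 0.273806 = 94430 hours


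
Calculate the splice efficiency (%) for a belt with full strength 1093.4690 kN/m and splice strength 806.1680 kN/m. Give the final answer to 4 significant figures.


Eff = 806.1680 / 1093.4690 * 100
Eff = 73.73 %


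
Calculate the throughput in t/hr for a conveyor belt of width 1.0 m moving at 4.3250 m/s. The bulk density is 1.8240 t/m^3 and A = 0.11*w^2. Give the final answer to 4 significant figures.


A = 0.11 * 1.0^2 = 0.11 m^2
C = 0.11 * 4.3250 * 1.8240 * 3600
C = 3124 t/hr


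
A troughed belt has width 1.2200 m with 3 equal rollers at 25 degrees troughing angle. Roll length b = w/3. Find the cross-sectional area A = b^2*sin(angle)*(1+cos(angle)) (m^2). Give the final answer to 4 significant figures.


b = 1.2200/3 = 0.406667 m
A = 0.406667^2 * sin(25 deg) * (1 + cos(25 deg))
A = 0.1332 m^2


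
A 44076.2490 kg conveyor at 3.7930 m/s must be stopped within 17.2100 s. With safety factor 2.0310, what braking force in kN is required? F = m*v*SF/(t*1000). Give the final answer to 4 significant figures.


F = 44076.2490 * 3.7930 / 17.2100 * 2.0310 / 1000
F = 19.73 kN


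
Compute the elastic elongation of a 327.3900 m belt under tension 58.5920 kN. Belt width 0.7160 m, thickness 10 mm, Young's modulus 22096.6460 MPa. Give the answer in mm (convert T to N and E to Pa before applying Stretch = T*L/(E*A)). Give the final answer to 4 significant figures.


A = 0.7160 * 0.01 = 0.00716 m^2
Stretch = 58.5920*1000 * 327.3900 / (22096.6460e6 * 0.00716) * 1000
Stretch = 121.2 mm


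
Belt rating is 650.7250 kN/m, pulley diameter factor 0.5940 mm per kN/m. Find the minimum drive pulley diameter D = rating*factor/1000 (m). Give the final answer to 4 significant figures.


D = 650.7250 * 0.5940 / 1000
D = 0.3865 m


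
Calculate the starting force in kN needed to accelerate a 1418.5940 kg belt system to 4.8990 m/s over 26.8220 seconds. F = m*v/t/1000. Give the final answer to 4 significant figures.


F = 1418.5940 * 4.8990 / 26.8220 / 1000
F = 0.2591 kN


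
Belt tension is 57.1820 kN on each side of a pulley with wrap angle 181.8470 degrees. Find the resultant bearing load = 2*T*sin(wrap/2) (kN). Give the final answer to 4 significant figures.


F = 2 * 57.1820 * sin(181.8470/2 deg)
F = 114.3 kN


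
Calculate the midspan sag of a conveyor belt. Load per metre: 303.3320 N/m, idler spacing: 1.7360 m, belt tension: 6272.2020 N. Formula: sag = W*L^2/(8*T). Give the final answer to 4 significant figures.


sag = 303.3320 * 1.7360^2 / (8 * 6272.2020)
sag = 0.01822 m


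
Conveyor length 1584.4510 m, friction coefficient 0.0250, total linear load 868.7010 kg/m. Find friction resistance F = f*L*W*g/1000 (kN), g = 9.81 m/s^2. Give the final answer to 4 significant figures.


F = 0.0250 * 1584.4510 * 868.7010 * 9.81 / 1000
F = 337.6 kN


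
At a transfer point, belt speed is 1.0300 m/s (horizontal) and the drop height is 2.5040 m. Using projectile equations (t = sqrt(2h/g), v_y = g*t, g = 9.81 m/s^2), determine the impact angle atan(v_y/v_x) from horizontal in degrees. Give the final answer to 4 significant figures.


t = sqrt(2*2.5040/9.81) = 0.714492 s
v_y = 9.81 * 0.714492 = 7.00917 m/s
angle = atan(7.00917 / 1.0300) = 81.64 deg


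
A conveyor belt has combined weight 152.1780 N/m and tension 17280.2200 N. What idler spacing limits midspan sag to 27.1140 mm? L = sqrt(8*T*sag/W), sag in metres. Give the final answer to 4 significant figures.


sag = 27.1140/1000 = 0.027114 m
L = sqrt(8 * 17280.2200 * 0.027114 / 152.1780)
L = 4.963 m


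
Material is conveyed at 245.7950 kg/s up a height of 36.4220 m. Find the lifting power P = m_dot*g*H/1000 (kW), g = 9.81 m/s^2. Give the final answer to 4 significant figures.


P = 245.7950 * 9.81 * 36.4220 / 1000
P = 87.82 kW


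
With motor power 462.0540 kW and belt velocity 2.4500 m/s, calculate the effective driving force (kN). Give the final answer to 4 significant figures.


Te = P / v = 462.0540 / 2.4500
Te = 188.6 kN


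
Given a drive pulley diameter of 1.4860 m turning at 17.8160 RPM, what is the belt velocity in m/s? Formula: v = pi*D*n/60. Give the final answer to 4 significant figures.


v = pi * 1.4860 * 17.8160 / 60
v = 1.386 m/s


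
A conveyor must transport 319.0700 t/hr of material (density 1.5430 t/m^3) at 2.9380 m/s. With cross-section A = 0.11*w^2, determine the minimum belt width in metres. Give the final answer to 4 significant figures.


A_req = 319.0700 / (2.9380 * 1.5430 * 3600) = 0.0195509 m^2
w = sqrt(0.0195509 / 0.11)
w = 0.4216 m


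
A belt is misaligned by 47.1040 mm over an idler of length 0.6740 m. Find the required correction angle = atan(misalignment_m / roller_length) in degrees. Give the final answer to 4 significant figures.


misalign_m = 47.1040 / 1000 = 0.047104 m
angle = atan(0.047104 / 0.6740)
angle = 3.998 deg


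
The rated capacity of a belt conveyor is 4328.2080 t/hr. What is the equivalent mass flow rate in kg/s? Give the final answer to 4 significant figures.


m_dot = 4328.2080 * 1000 / 3600
m_dot = 1202 kg/s


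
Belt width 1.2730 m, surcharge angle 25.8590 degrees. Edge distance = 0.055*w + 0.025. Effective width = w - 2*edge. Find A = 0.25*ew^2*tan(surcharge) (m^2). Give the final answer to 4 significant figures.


edge = 0.055*1.2730 + 0.025 = 0.095015 m
ew = 1.2730 - 2*0.095015 = 1.08297 m
A = 0.25 * 1.08297^2 * tan(25.8590 deg)
A = 0.1421 m^2


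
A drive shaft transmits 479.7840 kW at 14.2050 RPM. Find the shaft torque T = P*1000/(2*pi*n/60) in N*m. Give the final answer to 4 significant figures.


omega = 2*pi*14.2050/60 = 1.48754 rad/s
T = 479.7840*1000 / 1.48754
T = 322500 N*m


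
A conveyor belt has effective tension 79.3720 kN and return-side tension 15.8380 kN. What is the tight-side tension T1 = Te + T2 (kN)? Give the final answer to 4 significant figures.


T1 = Te + T2 = 79.3720 + 15.8380
T1 = 95.21 kN


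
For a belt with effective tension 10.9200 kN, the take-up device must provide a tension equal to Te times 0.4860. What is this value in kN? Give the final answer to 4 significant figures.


T_tu = 10.9200 * 0.4860
T_tu = 5.307 kN


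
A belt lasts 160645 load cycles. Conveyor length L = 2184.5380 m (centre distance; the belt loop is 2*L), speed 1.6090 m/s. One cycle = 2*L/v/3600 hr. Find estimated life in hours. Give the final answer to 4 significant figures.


cycle_time = 2 * 2184.5380 / 1.6090 / 3600 = 0.754277 hr
life = 160645 * 0.754277 = 121200 hours


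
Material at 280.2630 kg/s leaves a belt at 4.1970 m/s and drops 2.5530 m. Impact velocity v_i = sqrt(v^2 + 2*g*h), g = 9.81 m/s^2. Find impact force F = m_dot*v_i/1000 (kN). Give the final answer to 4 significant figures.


v_i = sqrt(4.1970^2 + 2*9.81*2.5530) = 8.22828 m/s
F = 280.2630 * 8.22828 / 1000
F = 2.306 kN


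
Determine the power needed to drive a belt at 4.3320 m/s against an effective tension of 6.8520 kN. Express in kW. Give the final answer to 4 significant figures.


P = Te * v = 6.8520 * 4.3320
P = 29.68 kW


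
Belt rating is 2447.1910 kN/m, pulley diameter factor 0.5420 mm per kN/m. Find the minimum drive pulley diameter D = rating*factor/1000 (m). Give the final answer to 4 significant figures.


D = 2447.1910 * 0.5420 / 1000
D = 1.326 m


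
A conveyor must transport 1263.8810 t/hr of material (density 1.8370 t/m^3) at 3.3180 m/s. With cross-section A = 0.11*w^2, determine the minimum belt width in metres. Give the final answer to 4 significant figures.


A_req = 1263.8810 / (3.3180 * 1.8370 * 3600) = 0.0575994 m^2
w = sqrt(0.0575994 / 0.11)
w = 0.7236 m


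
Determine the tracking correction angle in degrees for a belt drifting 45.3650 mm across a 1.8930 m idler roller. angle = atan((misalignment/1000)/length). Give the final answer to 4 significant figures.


misalign_m = 45.3650 / 1000 = 0.045365 m
angle = atan(0.045365 / 1.8930)
angle = 1.373 deg


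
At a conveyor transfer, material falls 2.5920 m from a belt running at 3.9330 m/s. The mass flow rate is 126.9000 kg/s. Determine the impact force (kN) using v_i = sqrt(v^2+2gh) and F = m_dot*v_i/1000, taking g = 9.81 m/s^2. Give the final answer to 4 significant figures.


v_i = sqrt(3.9330^2 + 2*9.81*2.5920) = 8.14393 m/s
F = 126.9000 * 8.14393 / 1000
F = 1.033 kN


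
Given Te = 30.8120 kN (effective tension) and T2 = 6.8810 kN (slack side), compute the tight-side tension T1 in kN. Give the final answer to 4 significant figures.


T1 = Te + T2 = 30.8120 + 6.8810
T1 = 37.69 kN


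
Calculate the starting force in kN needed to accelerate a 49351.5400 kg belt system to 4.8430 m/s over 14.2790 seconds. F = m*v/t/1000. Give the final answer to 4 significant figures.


F = 49351.5400 * 4.8430 / 14.2790 / 1000
F = 16.74 kN


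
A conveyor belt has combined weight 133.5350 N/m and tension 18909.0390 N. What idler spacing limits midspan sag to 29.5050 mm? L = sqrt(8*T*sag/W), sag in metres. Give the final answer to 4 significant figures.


sag = 29.5050/1000 = 0.029505 m
L = sqrt(8 * 18909.0390 * 0.029505 / 133.5350)
L = 5.781 m


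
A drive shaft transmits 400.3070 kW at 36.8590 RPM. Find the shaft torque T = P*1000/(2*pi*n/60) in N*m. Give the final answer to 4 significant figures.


omega = 2*pi*36.8590/60 = 3.85987 rad/s
T = 400.3070*1000 / 3.85987
T = 103700 N*m


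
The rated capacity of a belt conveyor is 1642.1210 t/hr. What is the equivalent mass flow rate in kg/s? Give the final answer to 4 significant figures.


m_dot = 1642.1210 * 1000 / 3600
m_dot = 456.1 kg/s


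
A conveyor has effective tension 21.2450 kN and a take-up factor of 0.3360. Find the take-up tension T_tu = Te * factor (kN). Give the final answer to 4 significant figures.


T_tu = 21.2450 * 0.3360
T_tu = 7.138 kN


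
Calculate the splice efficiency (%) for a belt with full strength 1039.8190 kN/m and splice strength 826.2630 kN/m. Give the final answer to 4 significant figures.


Eff = 826.2630 / 1039.8190 * 100
Eff = 79.46 %


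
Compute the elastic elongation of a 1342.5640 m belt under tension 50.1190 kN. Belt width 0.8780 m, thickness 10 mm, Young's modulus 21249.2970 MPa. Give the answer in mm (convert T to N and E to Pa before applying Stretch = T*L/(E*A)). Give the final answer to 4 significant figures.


A = 0.8780 * 0.01 = 0.00878 m^2
Stretch = 50.1190*1000 * 1342.5640 / (21249.2970e6 * 0.00878) * 1000
Stretch = 360.7 mm


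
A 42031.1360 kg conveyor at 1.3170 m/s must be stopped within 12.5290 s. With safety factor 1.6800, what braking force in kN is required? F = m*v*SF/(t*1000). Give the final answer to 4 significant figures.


F = 42031.1360 * 1.3170 / 12.5290 * 1.6800 / 1000
F = 7.422 kN


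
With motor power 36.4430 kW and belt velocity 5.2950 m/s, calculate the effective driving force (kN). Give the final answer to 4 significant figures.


Te = P / v = 36.4430 / 5.2950
Te = 6.883 kN


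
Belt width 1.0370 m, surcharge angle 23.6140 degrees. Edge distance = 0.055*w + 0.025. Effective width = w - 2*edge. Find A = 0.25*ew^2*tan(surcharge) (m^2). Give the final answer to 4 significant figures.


edge = 0.055*1.0370 + 0.025 = 0.082035 m
ew = 1.0370 - 2*0.082035 = 0.87293 m
A = 0.25 * 0.87293^2 * tan(23.6140 deg)
A = 0.08328 m^2


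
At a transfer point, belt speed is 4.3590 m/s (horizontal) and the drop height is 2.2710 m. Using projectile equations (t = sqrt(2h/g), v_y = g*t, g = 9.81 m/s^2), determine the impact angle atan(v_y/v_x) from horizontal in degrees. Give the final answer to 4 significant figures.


t = sqrt(2*2.2710/9.81) = 0.680439 s
v_y = 9.81 * 0.680439 = 6.67511 m/s
angle = atan(6.67511 / 4.3590) = 56.85 deg


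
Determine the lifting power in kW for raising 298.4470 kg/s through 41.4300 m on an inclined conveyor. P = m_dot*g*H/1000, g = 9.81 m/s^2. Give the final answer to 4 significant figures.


P = 298.4470 * 9.81 * 41.4300 / 1000
P = 121.3 kW


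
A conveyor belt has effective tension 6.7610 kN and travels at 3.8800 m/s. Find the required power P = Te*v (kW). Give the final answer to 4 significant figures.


P = Te * v = 6.7610 * 3.8800
P = 26.23 kW


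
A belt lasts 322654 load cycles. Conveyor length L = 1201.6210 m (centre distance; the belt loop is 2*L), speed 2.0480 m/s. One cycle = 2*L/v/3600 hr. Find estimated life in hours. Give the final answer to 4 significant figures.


cycle_time = 2 * 1201.6210 / 2.0480 / 3600 = 0.325961 hr
life = 322654 * 0.325961 = 105200 hours


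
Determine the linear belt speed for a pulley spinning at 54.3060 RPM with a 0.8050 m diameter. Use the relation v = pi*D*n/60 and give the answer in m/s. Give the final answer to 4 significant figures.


v = pi * 0.8050 * 54.3060 / 60
v = 2.289 m/s


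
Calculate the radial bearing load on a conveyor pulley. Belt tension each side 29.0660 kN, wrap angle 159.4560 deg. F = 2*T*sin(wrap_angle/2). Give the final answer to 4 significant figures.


F = 2 * 29.0660 * sin(159.4560/2 deg)
F = 57.20 kN


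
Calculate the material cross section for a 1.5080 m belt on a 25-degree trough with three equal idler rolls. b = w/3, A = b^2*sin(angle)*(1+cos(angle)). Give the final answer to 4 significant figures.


b = 1.5080/3 = 0.502667 m
A = 0.502667^2 * sin(25 deg) * (1 + cos(25 deg))
A = 0.2036 m^2


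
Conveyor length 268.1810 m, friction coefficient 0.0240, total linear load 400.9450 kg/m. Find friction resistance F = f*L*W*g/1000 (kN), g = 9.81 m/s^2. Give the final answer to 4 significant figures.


F = 0.0240 * 268.1810 * 400.9450 * 9.81 / 1000
F = 25.32 kN


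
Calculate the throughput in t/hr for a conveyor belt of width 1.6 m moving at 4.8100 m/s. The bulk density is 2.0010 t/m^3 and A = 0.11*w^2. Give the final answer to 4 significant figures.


A = 0.11 * 1.6^2 = 0.2816 m^2
C = 0.2816 * 4.8100 * 2.0010 * 3600
C = 9757 t/hr


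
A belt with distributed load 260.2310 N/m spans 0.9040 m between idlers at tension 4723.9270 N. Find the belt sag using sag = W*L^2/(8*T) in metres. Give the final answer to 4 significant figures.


sag = 260.2310 * 0.9040^2 / (8 * 4723.9270)
sag = 0.005627 m


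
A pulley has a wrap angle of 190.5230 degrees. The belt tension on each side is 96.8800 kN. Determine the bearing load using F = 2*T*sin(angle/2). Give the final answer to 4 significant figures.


F = 2 * 96.8800 * sin(190.5230/2 deg)
F = 192.9 kN


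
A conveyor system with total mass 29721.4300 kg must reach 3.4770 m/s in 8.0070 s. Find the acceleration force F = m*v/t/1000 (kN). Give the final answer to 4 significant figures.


F = 29721.4300 * 3.4770 / 8.0070 / 1000
F = 12.91 kN


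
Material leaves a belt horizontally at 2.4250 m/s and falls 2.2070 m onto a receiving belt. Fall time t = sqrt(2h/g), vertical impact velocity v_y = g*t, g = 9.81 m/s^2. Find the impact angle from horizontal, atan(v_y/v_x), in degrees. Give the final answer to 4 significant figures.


t = sqrt(2*2.2070/9.81) = 0.670782 s
v_y = 9.81 * 0.670782 = 6.58037 m/s
angle = atan(6.58037 / 2.4250) = 69.77 deg


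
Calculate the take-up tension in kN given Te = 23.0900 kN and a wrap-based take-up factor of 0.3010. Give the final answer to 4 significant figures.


T_tu = 23.0900 * 0.3010
T_tu = 6.950 kN


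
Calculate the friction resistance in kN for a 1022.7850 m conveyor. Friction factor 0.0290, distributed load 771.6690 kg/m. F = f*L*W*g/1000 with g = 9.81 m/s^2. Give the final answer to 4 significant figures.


F = 0.0290 * 1022.7850 * 771.6690 * 9.81 / 1000
F = 224.5 kN


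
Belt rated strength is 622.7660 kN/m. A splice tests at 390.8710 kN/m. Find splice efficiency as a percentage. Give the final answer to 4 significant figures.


Eff = 390.8710 / 622.7660 * 100
Eff = 62.76 %


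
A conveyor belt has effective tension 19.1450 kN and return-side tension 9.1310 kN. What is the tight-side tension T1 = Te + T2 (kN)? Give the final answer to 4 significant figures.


T1 = Te + T2 = 19.1450 + 9.1310
T1 = 28.28 kN


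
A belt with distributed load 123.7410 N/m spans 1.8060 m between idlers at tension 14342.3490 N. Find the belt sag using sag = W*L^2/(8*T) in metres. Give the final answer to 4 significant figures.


sag = 123.7410 * 1.8060^2 / (8 * 14342.3490)
sag = 0.003518 m


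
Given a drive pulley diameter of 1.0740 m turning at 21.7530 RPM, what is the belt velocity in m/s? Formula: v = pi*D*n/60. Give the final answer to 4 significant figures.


v = pi * 1.0740 * 21.7530 / 60
v = 1.223 m/s


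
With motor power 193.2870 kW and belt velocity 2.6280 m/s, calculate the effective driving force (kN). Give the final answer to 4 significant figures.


Te = P / v = 193.2870 / 2.6280
Te = 73.55 kN


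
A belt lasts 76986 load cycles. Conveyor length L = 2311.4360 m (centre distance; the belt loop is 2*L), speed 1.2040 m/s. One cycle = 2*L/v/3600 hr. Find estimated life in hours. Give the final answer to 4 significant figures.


cycle_time = 2 * 2311.4360 / 1.2040 / 3600 = 1.06655 hr
life = 76986 * 1.06655 = 82110 hours


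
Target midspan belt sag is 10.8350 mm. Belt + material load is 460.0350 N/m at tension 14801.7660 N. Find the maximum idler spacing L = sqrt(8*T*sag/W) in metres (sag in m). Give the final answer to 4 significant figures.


sag = 10.8350/1000 = 0.010835 m
L = sqrt(8 * 14801.7660 * 0.010835 / 460.0350)
L = 1.670 m


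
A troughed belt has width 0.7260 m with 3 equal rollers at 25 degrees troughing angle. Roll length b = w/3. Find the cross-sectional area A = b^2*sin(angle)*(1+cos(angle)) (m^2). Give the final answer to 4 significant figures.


b = 0.7260/3 = 0.242 m
A = 0.242^2 * sin(25 deg) * (1 + cos(25 deg))
A = 0.04718 m^2


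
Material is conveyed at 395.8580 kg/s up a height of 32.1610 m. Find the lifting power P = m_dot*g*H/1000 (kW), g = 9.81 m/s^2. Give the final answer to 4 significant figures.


P = 395.8580 * 9.81 * 32.1610 / 1000
P = 124.9 kW


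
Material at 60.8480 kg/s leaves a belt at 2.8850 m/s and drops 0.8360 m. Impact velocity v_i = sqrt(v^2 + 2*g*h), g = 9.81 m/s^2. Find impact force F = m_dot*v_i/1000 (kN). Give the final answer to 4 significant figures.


v_i = sqrt(2.8850^2 + 2*9.81*0.8360) = 4.97248 m/s
F = 60.8480 * 4.97248 / 1000
F = 0.3026 kN


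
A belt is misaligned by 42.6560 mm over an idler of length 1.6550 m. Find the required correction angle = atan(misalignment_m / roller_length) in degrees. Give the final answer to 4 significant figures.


misalign_m = 42.6560 / 1000 = 0.042656 m
angle = atan(0.042656 / 1.6550)
angle = 1.476 deg


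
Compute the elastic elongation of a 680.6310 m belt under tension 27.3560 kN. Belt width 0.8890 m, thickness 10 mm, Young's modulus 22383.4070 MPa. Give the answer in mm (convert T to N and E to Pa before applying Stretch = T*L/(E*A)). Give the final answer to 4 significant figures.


A = 0.8890 * 0.01 = 0.00889 m^2
Stretch = 27.3560*1000 * 680.6310 / (22383.4070e6 * 0.00889) * 1000
Stretch = 93.57 mm


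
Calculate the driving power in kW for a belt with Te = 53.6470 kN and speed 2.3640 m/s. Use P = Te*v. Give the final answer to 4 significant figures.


P = Te * v = 53.6470 * 2.3640
P = 126.8 kW


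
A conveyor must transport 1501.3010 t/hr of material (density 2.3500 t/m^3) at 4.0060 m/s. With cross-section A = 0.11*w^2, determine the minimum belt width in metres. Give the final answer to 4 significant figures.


A_req = 1501.3010 / (4.0060 * 2.3500 * 3600) = 0.0442982 m^2
w = sqrt(0.0442982 / 0.11)
w = 0.6346 m


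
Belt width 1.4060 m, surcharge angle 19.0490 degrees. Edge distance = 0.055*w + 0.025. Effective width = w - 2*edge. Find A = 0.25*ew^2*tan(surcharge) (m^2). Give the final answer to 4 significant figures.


edge = 0.055*1.4060 + 0.025 = 0.10233 m
ew = 1.4060 - 2*0.10233 = 1.20134 m
A = 0.25 * 1.20134^2 * tan(19.0490 deg)
A = 0.1246 m^2


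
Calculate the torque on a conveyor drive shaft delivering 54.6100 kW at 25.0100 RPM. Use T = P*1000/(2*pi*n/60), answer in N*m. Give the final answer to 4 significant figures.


omega = 2*pi*25.0100/60 = 2.61904 rad/s
T = 54.6100*1000 / 2.61904
T = 20850 N*m


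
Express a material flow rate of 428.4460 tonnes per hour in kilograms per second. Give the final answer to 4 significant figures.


m_dot = 428.4460 * 1000 / 3600
m_dot = 119.0 kg/s


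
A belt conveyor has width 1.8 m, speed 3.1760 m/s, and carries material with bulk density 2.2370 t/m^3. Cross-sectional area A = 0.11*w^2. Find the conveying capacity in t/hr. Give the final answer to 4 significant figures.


A = 0.11 * 1.8^2 = 0.3564 m^2
C = 0.3564 * 3.1760 * 2.2370 * 3600
C = 9116 t/hr


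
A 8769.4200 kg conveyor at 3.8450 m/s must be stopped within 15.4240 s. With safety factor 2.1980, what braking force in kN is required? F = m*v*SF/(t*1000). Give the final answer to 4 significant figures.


F = 8769.4200 * 3.8450 / 15.4240 * 2.1980 / 1000
F = 4.805 kN


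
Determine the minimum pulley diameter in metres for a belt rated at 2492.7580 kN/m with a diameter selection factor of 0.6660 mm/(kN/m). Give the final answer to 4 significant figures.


D = 2492.7580 * 0.6660 / 1000
D = 1.660 m


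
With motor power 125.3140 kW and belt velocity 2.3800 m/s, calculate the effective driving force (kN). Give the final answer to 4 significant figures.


Te = P / v = 125.3140 / 2.3800
Te = 52.65 kN


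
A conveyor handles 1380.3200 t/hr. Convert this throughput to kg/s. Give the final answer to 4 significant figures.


m_dot = 1380.3200 * 1000 / 3600
m_dot = 383.4 kg/s


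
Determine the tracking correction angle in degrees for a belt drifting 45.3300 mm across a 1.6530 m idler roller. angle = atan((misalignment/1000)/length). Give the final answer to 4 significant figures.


misalign_m = 45.3300 / 1000 = 0.045330 m
angle = atan(0.045330 / 1.6530)
angle = 1.571 deg


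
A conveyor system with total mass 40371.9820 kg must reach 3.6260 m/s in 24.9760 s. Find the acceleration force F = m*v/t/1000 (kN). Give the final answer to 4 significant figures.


F = 40371.9820 * 3.6260 / 24.9760 / 1000
F = 5.861 kN


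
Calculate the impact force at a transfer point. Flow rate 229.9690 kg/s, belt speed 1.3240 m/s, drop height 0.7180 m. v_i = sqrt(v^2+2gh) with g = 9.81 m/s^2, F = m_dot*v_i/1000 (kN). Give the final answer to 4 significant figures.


v_i = sqrt(1.3240^2 + 2*9.81*0.7180) = 3.97997 m/s
F = 229.9690 * 3.97997 / 1000
F = 0.9153 kN


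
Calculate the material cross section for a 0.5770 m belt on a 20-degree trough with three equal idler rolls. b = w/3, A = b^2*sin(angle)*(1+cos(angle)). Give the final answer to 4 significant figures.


b = 0.5770/3 = 0.192333 m
A = 0.192333^2 * sin(20 deg) * (1 + cos(20 deg))
A = 0.02454 m^2


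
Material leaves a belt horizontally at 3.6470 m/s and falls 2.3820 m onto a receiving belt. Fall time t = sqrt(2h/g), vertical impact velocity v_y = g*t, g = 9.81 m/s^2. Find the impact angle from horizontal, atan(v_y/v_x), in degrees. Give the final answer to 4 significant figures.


t = sqrt(2*2.3820/9.81) = 0.696869 s
v_y = 9.81 * 0.696869 = 6.83628 m/s
angle = atan(6.83628 / 3.6470) = 61.92 deg


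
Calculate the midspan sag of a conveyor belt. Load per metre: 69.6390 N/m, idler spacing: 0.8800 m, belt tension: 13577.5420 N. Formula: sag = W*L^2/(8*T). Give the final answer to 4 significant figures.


sag = 69.6390 * 0.8800^2 / (8 * 13577.5420)
sag = 0.0004965 m


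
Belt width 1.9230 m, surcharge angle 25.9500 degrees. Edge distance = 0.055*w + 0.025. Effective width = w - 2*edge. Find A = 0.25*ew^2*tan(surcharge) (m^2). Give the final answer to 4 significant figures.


edge = 0.055*1.9230 + 0.025 = 0.130765 m
ew = 1.9230 - 2*0.130765 = 1.66147 m
A = 0.25 * 1.66147^2 * tan(25.9500 deg)
A = 0.3358 m^2


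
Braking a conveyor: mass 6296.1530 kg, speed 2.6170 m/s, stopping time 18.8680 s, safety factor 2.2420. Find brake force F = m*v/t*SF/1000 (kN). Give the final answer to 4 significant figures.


F = 6296.1530 * 2.6170 / 18.8680 * 2.2420 / 1000
F = 1.958 kN


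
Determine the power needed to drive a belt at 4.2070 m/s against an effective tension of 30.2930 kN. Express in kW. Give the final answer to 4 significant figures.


P = Te * v = 30.2930 * 4.2070
P = 127.4 kW


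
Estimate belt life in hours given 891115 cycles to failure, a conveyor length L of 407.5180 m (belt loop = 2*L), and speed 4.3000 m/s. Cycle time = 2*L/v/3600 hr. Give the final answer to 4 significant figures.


cycle_time = 2 * 407.5180 / 4.3000 / 3600 = 0.0526509 hr
life = 891115 * 0.0526509 = 46920 hours


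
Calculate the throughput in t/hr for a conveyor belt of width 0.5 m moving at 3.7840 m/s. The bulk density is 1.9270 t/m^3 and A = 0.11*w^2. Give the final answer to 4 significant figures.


A = 0.11 * 0.5^2 = 0.0275 m^2
C = 0.0275 * 3.7840 * 1.9270 * 3600
C = 721.9 t/hr


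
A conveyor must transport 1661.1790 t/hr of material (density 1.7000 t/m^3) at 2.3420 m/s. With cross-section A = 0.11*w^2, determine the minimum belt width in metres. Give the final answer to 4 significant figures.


A_req = 1661.1790 / (2.3420 * 1.7000 * 3600) = 0.115899 m^2
w = sqrt(0.115899 / 0.11)
w = 1.026 m


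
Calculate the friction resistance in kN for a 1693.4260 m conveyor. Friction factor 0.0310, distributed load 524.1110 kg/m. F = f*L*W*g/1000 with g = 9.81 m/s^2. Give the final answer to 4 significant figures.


F = 0.0310 * 1693.4260 * 524.1110 * 9.81 / 1000
F = 269.9 kN


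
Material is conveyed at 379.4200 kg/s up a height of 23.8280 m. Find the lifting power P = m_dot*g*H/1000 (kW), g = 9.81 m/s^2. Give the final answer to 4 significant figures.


P = 379.4200 * 9.81 * 23.8280 / 1000
P = 88.69 kW


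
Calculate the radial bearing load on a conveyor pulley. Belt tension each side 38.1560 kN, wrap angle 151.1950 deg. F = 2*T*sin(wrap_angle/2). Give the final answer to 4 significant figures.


F = 2 * 38.1560 * sin(151.1950/2 deg)
F = 73.91 kN


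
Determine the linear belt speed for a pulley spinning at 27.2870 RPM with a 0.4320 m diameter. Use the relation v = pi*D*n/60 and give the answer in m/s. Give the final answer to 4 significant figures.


v = pi * 0.4320 * 27.2870 / 60
v = 0.6172 m/s


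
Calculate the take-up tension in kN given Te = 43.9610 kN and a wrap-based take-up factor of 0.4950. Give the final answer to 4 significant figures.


T_tu = 43.9610 * 0.4950
T_tu = 21.76 kN


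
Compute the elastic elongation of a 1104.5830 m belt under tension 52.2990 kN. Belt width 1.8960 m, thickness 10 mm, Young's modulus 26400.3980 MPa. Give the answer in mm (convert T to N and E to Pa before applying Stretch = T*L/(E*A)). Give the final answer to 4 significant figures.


A = 1.8960 * 0.01 = 0.01896 m^2
Stretch = 52.2990*1000 * 1104.5830 / (26400.3980e6 * 0.01896) * 1000
Stretch = 115.4 mm


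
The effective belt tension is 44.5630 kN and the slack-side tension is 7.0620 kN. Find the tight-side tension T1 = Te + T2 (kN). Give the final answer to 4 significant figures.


T1 = Te + T2 = 44.5630 + 7.0620
T1 = 51.62 kN


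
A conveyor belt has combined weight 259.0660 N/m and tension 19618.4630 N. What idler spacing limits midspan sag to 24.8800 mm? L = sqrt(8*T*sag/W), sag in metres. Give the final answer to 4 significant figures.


sag = 24.8800/1000 = 0.024880 m
L = sqrt(8 * 19618.4630 * 0.024880 / 259.0660)
L = 3.882 m


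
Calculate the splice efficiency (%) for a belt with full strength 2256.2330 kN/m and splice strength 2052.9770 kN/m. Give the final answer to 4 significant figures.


Eff = 2052.9770 / 2256.2330 * 100
Eff = 90.99 %


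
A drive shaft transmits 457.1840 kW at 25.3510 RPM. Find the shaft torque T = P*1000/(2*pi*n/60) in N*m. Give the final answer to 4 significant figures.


omega = 2*pi*25.3510/60 = 2.65475 rad/s
T = 457.1840*1000 / 2.65475
T = 172200 N*m


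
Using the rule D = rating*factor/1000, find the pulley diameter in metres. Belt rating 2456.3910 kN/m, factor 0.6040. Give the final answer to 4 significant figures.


D = 2456.3910 * 0.6040 / 1000
D = 1.484 m


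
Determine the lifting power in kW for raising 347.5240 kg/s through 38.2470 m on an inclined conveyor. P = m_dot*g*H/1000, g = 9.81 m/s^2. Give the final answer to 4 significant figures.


P = 347.5240 * 9.81 * 38.2470 / 1000
P = 130.4 kW


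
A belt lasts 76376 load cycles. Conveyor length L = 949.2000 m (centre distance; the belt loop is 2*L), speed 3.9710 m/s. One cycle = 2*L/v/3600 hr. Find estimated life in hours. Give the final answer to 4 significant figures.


cycle_time = 2 * 949.2000 / 3.9710 / 3600 = 0.132796 hr
life = 76376 * 0.132796 = 10140 hours


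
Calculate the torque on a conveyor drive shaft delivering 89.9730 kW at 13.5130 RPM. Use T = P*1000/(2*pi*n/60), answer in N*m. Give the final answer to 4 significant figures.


omega = 2*pi*13.5130/60 = 1.41508 rad/s
T = 89.9730*1000 / 1.41508
T = 63580 N*m


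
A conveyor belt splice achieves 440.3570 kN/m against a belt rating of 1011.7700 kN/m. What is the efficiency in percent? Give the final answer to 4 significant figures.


Eff = 440.3570 / 1011.7700 * 100
Eff = 43.52 %


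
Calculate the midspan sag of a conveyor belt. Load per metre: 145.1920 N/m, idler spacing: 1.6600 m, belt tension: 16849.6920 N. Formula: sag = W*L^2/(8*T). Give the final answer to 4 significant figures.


sag = 145.1920 * 1.6600^2 / (8 * 16849.6920)
sag = 0.002968 m


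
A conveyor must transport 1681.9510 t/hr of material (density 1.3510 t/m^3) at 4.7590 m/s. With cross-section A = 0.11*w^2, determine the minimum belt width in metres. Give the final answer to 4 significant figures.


A_req = 1681.9510 / (4.7590 * 1.3510 * 3600) = 0.0726674 m^2
w = sqrt(0.0726674 / 0.11)
w = 0.8128 m
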